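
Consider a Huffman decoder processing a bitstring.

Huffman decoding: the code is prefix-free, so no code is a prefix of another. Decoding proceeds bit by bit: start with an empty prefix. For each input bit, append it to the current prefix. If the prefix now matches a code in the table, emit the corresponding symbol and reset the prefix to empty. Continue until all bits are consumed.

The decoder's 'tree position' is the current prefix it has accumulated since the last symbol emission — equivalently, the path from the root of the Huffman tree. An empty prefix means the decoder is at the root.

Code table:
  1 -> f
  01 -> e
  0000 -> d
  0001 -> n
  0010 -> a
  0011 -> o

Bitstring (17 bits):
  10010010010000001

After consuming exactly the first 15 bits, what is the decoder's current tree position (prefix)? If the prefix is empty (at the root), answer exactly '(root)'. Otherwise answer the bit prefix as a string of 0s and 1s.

Answer: (root)

Derivation:
Bit 0: prefix='1' -> emit 'f', reset
Bit 1: prefix='0' (no match yet)
Bit 2: prefix='00' (no match yet)
Bit 3: prefix='001' (no match yet)
Bit 4: prefix='0010' -> emit 'a', reset
Bit 5: prefix='0' (no match yet)
Bit 6: prefix='01' -> emit 'e', reset
Bit 7: prefix='0' (no match yet)
Bit 8: prefix='00' (no match yet)
Bit 9: prefix='001' (no match yet)
Bit 10: prefix='0010' -> emit 'a', reset
Bit 11: prefix='0' (no match yet)
Bit 12: prefix='00' (no match yet)
Bit 13: prefix='000' (no match yet)
Bit 14: prefix='0000' -> emit 'd', reset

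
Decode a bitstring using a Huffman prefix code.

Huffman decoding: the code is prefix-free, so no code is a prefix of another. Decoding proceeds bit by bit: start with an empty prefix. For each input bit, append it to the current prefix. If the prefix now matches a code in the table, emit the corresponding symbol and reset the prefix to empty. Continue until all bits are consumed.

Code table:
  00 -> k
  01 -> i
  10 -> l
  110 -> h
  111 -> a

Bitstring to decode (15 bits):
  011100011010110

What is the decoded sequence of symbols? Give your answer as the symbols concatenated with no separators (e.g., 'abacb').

Answer: ihkhlh

Derivation:
Bit 0: prefix='0' (no match yet)
Bit 1: prefix='01' -> emit 'i', reset
Bit 2: prefix='1' (no match yet)
Bit 3: prefix='11' (no match yet)
Bit 4: prefix='110' -> emit 'h', reset
Bit 5: prefix='0' (no match yet)
Bit 6: prefix='00' -> emit 'k', reset
Bit 7: prefix='1' (no match yet)
Bit 8: prefix='11' (no match yet)
Bit 9: prefix='110' -> emit 'h', reset
Bit 10: prefix='1' (no match yet)
Bit 11: prefix='10' -> emit 'l', reset
Bit 12: prefix='1' (no match yet)
Bit 13: prefix='11' (no match yet)
Bit 14: prefix='110' -> emit 'h', reset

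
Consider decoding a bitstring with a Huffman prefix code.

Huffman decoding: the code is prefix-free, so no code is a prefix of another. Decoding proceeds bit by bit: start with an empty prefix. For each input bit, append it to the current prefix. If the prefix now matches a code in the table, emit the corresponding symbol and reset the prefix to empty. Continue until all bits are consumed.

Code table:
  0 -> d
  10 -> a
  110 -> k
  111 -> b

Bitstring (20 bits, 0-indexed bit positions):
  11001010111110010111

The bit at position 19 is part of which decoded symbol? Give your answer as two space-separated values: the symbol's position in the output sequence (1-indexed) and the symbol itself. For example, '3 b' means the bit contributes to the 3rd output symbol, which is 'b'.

Bit 0: prefix='1' (no match yet)
Bit 1: prefix='11' (no match yet)
Bit 2: prefix='110' -> emit 'k', reset
Bit 3: prefix='0' -> emit 'd', reset
Bit 4: prefix='1' (no match yet)
Bit 5: prefix='10' -> emit 'a', reset
Bit 6: prefix='1' (no match yet)
Bit 7: prefix='10' -> emit 'a', reset
Bit 8: prefix='1' (no match yet)
Bit 9: prefix='11' (no match yet)
Bit 10: prefix='111' -> emit 'b', reset
Bit 11: prefix='1' (no match yet)
Bit 12: prefix='11' (no match yet)
Bit 13: prefix='110' -> emit 'k', reset
Bit 14: prefix='0' -> emit 'd', reset
Bit 15: prefix='1' (no match yet)
Bit 16: prefix='10' -> emit 'a', reset
Bit 17: prefix='1' (no match yet)
Bit 18: prefix='11' (no match yet)
Bit 19: prefix='111' -> emit 'b', reset

Answer: 9 b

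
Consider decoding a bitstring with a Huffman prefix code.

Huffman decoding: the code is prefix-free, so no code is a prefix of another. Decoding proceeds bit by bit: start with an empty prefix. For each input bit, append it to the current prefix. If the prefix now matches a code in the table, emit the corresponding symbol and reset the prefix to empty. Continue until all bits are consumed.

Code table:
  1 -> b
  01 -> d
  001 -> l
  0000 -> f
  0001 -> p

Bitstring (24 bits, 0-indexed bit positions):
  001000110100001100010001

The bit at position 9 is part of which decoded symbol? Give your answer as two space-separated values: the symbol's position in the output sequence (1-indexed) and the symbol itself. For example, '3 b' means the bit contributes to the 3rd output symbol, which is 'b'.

Answer: 4 d

Derivation:
Bit 0: prefix='0' (no match yet)
Bit 1: prefix='00' (no match yet)
Bit 2: prefix='001' -> emit 'l', reset
Bit 3: prefix='0' (no match yet)
Bit 4: prefix='00' (no match yet)
Bit 5: prefix='000' (no match yet)
Bit 6: prefix='0001' -> emit 'p', reset
Bit 7: prefix='1' -> emit 'b', reset
Bit 8: prefix='0' (no match yet)
Bit 9: prefix='01' -> emit 'd', reset
Bit 10: prefix='0' (no match yet)
Bit 11: prefix='00' (no match yet)
Bit 12: prefix='000' (no match yet)
Bit 13: prefix='0000' -> emit 'f', reset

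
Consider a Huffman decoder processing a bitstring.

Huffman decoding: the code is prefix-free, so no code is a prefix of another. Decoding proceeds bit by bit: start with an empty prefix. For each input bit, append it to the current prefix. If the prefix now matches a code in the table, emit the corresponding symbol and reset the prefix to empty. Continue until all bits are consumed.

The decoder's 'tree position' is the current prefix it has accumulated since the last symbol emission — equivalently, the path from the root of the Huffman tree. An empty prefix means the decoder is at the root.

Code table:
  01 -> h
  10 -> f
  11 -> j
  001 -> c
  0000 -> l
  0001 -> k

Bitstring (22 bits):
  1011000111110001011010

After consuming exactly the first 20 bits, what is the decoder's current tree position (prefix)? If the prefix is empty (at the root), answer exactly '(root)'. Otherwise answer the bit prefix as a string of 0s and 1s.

Bit 0: prefix='1' (no match yet)
Bit 1: prefix='10' -> emit 'f', reset
Bit 2: prefix='1' (no match yet)
Bit 3: prefix='11' -> emit 'j', reset
Bit 4: prefix='0' (no match yet)
Bit 5: prefix='00' (no match yet)
Bit 6: prefix='000' (no match yet)
Bit 7: prefix='0001' -> emit 'k', reset
Bit 8: prefix='1' (no match yet)
Bit 9: prefix='11' -> emit 'j', reset
Bit 10: prefix='1' (no match yet)
Bit 11: prefix='11' -> emit 'j', reset
Bit 12: prefix='0' (no match yet)
Bit 13: prefix='00' (no match yet)
Bit 14: prefix='000' (no match yet)
Bit 15: prefix='0001' -> emit 'k', reset
Bit 16: prefix='0' (no match yet)
Bit 17: prefix='01' -> emit 'h', reset
Bit 18: prefix='1' (no match yet)
Bit 19: prefix='10' -> emit 'f', reset

Answer: (root)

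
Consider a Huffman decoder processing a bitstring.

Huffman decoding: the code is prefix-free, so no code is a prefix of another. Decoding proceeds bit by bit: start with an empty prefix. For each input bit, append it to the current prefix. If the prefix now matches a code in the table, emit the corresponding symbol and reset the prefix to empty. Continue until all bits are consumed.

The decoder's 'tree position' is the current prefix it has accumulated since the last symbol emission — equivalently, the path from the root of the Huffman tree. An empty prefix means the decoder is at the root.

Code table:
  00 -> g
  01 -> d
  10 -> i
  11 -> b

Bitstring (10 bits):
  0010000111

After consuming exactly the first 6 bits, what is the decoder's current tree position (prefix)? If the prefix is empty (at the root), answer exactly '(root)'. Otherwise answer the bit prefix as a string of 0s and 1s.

Answer: (root)

Derivation:
Bit 0: prefix='0' (no match yet)
Bit 1: prefix='00' -> emit 'g', reset
Bit 2: prefix='1' (no match yet)
Bit 3: prefix='10' -> emit 'i', reset
Bit 4: prefix='0' (no match yet)
Bit 5: prefix='00' -> emit 'g', reset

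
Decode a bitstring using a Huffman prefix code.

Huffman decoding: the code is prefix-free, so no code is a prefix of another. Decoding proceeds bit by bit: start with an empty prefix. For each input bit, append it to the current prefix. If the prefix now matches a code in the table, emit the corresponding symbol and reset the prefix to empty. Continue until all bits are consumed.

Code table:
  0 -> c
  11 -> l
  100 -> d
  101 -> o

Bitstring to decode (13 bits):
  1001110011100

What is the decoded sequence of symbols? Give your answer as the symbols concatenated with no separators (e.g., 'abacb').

Bit 0: prefix='1' (no match yet)
Bit 1: prefix='10' (no match yet)
Bit 2: prefix='100' -> emit 'd', reset
Bit 3: prefix='1' (no match yet)
Bit 4: prefix='11' -> emit 'l', reset
Bit 5: prefix='1' (no match yet)
Bit 6: prefix='10' (no match yet)
Bit 7: prefix='100' -> emit 'd', reset
Bit 8: prefix='1' (no match yet)
Bit 9: prefix='11' -> emit 'l', reset
Bit 10: prefix='1' (no match yet)
Bit 11: prefix='10' (no match yet)
Bit 12: prefix='100' -> emit 'd', reset

Answer: dldld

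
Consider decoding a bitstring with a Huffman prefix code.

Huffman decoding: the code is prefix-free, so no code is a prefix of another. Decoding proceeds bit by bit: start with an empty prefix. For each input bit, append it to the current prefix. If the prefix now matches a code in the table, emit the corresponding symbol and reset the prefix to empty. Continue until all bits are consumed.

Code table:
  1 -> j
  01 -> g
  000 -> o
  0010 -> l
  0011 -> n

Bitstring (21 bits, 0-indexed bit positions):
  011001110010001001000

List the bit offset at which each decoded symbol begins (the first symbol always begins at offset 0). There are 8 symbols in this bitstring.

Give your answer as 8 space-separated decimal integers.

Answer: 0 2 3 7 8 12 16 18

Derivation:
Bit 0: prefix='0' (no match yet)
Bit 1: prefix='01' -> emit 'g', reset
Bit 2: prefix='1' -> emit 'j', reset
Bit 3: prefix='0' (no match yet)
Bit 4: prefix='00' (no match yet)
Bit 5: prefix='001' (no match yet)
Bit 6: prefix='0011' -> emit 'n', reset
Bit 7: prefix='1' -> emit 'j', reset
Bit 8: prefix='0' (no match yet)
Bit 9: prefix='00' (no match yet)
Bit 10: prefix='001' (no match yet)
Bit 11: prefix='0010' -> emit 'l', reset
Bit 12: prefix='0' (no match yet)
Bit 13: prefix='00' (no match yet)
Bit 14: prefix='001' (no match yet)
Bit 15: prefix='0010' -> emit 'l', reset
Bit 16: prefix='0' (no match yet)
Bit 17: prefix='01' -> emit 'g', reset
Bit 18: prefix='0' (no match yet)
Bit 19: prefix='00' (no match yet)
Bit 20: prefix='000' -> emit 'o', reset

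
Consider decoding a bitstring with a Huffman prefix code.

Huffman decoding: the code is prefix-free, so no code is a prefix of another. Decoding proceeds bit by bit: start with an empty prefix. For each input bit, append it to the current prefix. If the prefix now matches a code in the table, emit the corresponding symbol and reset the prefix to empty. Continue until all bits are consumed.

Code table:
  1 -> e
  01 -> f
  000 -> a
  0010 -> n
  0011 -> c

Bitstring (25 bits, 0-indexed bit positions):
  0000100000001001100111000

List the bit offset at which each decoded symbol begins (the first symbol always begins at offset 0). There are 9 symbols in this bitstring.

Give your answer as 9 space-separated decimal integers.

Bit 0: prefix='0' (no match yet)
Bit 1: prefix='00' (no match yet)
Bit 2: prefix='000' -> emit 'a', reset
Bit 3: prefix='0' (no match yet)
Bit 4: prefix='01' -> emit 'f', reset
Bit 5: prefix='0' (no match yet)
Bit 6: prefix='00' (no match yet)
Bit 7: prefix='000' -> emit 'a', reset
Bit 8: prefix='0' (no match yet)
Bit 9: prefix='00' (no match yet)
Bit 10: prefix='000' -> emit 'a', reset
Bit 11: prefix='0' (no match yet)
Bit 12: prefix='01' -> emit 'f', reset
Bit 13: prefix='0' (no match yet)
Bit 14: prefix='00' (no match yet)
Bit 15: prefix='001' (no match yet)
Bit 16: prefix='0011' -> emit 'c', reset
Bit 17: prefix='0' (no match yet)
Bit 18: prefix='00' (no match yet)
Bit 19: prefix='001' (no match yet)
Bit 20: prefix='0011' -> emit 'c', reset
Bit 21: prefix='1' -> emit 'e', reset
Bit 22: prefix='0' (no match yet)
Bit 23: prefix='00' (no match yet)
Bit 24: prefix='000' -> emit 'a', reset

Answer: 0 3 5 8 11 13 17 21 22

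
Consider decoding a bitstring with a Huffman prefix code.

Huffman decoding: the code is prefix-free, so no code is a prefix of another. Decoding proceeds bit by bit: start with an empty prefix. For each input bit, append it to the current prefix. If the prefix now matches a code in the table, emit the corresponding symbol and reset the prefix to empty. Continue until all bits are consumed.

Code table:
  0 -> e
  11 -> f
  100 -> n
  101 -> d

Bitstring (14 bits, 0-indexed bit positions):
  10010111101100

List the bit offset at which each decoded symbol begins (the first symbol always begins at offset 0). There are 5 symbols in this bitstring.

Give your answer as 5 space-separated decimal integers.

Answer: 0 3 6 8 11

Derivation:
Bit 0: prefix='1' (no match yet)
Bit 1: prefix='10' (no match yet)
Bit 2: prefix='100' -> emit 'n', reset
Bit 3: prefix='1' (no match yet)
Bit 4: prefix='10' (no match yet)
Bit 5: prefix='101' -> emit 'd', reset
Bit 6: prefix='1' (no match yet)
Bit 7: prefix='11' -> emit 'f', reset
Bit 8: prefix='1' (no match yet)
Bit 9: prefix='10' (no match yet)
Bit 10: prefix='101' -> emit 'd', reset
Bit 11: prefix='1' (no match yet)
Bit 12: prefix='10' (no match yet)
Bit 13: prefix='100' -> emit 'n', reset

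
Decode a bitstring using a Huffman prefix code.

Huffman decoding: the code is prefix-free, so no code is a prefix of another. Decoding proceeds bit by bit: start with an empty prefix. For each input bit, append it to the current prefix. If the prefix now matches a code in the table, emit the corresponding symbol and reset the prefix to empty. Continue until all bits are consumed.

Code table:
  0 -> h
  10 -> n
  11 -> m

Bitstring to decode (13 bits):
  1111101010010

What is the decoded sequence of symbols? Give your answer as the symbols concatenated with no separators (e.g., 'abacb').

Bit 0: prefix='1' (no match yet)
Bit 1: prefix='11' -> emit 'm', reset
Bit 2: prefix='1' (no match yet)
Bit 3: prefix='11' -> emit 'm', reset
Bit 4: prefix='1' (no match yet)
Bit 5: prefix='10' -> emit 'n', reset
Bit 6: prefix='1' (no match yet)
Bit 7: prefix='10' -> emit 'n', reset
Bit 8: prefix='1' (no match yet)
Bit 9: prefix='10' -> emit 'n', reset
Bit 10: prefix='0' -> emit 'h', reset
Bit 11: prefix='1' (no match yet)
Bit 12: prefix='10' -> emit 'n', reset

Answer: mmnnnhn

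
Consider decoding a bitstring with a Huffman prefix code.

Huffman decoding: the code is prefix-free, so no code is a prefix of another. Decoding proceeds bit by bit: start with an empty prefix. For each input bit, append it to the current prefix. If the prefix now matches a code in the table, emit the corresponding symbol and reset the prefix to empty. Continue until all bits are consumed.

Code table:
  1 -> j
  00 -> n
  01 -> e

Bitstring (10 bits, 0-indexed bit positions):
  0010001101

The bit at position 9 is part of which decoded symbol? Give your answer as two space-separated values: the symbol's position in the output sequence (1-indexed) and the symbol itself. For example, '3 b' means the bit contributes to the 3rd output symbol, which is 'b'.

Bit 0: prefix='0' (no match yet)
Bit 1: prefix='00' -> emit 'n', reset
Bit 2: prefix='1' -> emit 'j', reset
Bit 3: prefix='0' (no match yet)
Bit 4: prefix='00' -> emit 'n', reset
Bit 5: prefix='0' (no match yet)
Bit 6: prefix='01' -> emit 'e', reset
Bit 7: prefix='1' -> emit 'j', reset
Bit 8: prefix='0' (no match yet)
Bit 9: prefix='01' -> emit 'e', reset

Answer: 6 e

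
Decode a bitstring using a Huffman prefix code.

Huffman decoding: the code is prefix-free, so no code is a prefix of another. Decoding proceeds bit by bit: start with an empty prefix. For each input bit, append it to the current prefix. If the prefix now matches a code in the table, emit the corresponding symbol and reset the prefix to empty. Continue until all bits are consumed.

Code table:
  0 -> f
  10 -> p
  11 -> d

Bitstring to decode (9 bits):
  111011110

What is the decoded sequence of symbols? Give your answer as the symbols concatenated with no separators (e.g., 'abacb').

Bit 0: prefix='1' (no match yet)
Bit 1: prefix='11' -> emit 'd', reset
Bit 2: prefix='1' (no match yet)
Bit 3: prefix='10' -> emit 'p', reset
Bit 4: prefix='1' (no match yet)
Bit 5: prefix='11' -> emit 'd', reset
Bit 6: prefix='1' (no match yet)
Bit 7: prefix='11' -> emit 'd', reset
Bit 8: prefix='0' -> emit 'f', reset

Answer: dpddf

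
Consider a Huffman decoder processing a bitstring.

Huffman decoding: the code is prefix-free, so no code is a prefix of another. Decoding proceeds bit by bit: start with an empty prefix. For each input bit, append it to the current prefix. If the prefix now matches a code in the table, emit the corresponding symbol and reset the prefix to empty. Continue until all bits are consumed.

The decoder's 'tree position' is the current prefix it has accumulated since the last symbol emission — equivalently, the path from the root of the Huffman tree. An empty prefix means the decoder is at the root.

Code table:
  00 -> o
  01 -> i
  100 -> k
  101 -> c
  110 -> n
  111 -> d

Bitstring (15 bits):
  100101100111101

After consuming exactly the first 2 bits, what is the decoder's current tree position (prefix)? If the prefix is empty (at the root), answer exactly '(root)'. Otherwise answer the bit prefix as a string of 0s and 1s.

Bit 0: prefix='1' (no match yet)
Bit 1: prefix='10' (no match yet)

Answer: 10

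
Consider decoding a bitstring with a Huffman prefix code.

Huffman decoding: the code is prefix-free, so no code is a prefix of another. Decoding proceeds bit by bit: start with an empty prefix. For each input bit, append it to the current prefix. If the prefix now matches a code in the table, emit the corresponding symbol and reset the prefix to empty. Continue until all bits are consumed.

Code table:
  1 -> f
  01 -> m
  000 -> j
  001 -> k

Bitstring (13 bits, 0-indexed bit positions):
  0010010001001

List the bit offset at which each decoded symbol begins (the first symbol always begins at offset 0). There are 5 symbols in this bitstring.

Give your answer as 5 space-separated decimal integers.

Answer: 0 3 6 9 10

Derivation:
Bit 0: prefix='0' (no match yet)
Bit 1: prefix='00' (no match yet)
Bit 2: prefix='001' -> emit 'k', reset
Bit 3: prefix='0' (no match yet)
Bit 4: prefix='00' (no match yet)
Bit 5: prefix='001' -> emit 'k', reset
Bit 6: prefix='0' (no match yet)
Bit 7: prefix='00' (no match yet)
Bit 8: prefix='000' -> emit 'j', reset
Bit 9: prefix='1' -> emit 'f', reset
Bit 10: prefix='0' (no match yet)
Bit 11: prefix='00' (no match yet)
Bit 12: prefix='001' -> emit 'k', reset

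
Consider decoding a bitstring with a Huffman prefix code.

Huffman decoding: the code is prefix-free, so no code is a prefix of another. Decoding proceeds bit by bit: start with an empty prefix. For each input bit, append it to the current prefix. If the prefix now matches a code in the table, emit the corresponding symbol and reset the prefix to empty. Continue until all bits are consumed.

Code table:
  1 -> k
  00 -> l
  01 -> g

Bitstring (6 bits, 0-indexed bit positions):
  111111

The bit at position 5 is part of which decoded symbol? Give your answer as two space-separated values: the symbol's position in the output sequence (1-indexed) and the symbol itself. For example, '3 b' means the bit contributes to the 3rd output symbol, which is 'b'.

Bit 0: prefix='1' -> emit 'k', reset
Bit 1: prefix='1' -> emit 'k', reset
Bit 2: prefix='1' -> emit 'k', reset
Bit 3: prefix='1' -> emit 'k', reset
Bit 4: prefix='1' -> emit 'k', reset
Bit 5: prefix='1' -> emit 'k', reset

Answer: 6 k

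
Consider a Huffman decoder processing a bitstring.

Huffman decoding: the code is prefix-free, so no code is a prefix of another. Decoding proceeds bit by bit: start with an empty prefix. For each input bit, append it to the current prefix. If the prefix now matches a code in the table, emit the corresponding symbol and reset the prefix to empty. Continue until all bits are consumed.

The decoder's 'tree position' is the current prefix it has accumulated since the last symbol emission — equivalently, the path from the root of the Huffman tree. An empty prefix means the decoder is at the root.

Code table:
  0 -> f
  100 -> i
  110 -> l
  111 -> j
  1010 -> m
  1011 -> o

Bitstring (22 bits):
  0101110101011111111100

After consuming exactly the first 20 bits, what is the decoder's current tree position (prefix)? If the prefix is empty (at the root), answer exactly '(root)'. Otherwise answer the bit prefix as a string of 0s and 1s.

Bit 0: prefix='0' -> emit 'f', reset
Bit 1: prefix='1' (no match yet)
Bit 2: prefix='10' (no match yet)
Bit 3: prefix='101' (no match yet)
Bit 4: prefix='1011' -> emit 'o', reset
Bit 5: prefix='1' (no match yet)
Bit 6: prefix='10' (no match yet)
Bit 7: prefix='101' (no match yet)
Bit 8: prefix='1010' -> emit 'm', reset
Bit 9: prefix='1' (no match yet)
Bit 10: prefix='10' (no match yet)
Bit 11: prefix='101' (no match yet)
Bit 12: prefix='1011' -> emit 'o', reset
Bit 13: prefix='1' (no match yet)
Bit 14: prefix='11' (no match yet)
Bit 15: prefix='111' -> emit 'j', reset
Bit 16: prefix='1' (no match yet)
Bit 17: prefix='11' (no match yet)
Bit 18: prefix='111' -> emit 'j', reset
Bit 19: prefix='1' (no match yet)

Answer: 1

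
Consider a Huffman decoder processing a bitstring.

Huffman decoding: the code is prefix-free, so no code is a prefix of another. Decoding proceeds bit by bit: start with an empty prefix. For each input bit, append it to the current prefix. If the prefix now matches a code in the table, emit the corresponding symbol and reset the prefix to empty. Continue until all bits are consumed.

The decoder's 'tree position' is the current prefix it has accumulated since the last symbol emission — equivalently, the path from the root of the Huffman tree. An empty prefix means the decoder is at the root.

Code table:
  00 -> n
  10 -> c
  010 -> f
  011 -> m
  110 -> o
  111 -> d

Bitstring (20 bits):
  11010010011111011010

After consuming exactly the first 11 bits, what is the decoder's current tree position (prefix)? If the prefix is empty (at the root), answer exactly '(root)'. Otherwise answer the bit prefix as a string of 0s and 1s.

Answer: (root)

Derivation:
Bit 0: prefix='1' (no match yet)
Bit 1: prefix='11' (no match yet)
Bit 2: prefix='110' -> emit 'o', reset
Bit 3: prefix='1' (no match yet)
Bit 4: prefix='10' -> emit 'c', reset
Bit 5: prefix='0' (no match yet)
Bit 6: prefix='01' (no match yet)
Bit 7: prefix='010' -> emit 'f', reset
Bit 8: prefix='0' (no match yet)
Bit 9: prefix='01' (no match yet)
Bit 10: prefix='011' -> emit 'm', reset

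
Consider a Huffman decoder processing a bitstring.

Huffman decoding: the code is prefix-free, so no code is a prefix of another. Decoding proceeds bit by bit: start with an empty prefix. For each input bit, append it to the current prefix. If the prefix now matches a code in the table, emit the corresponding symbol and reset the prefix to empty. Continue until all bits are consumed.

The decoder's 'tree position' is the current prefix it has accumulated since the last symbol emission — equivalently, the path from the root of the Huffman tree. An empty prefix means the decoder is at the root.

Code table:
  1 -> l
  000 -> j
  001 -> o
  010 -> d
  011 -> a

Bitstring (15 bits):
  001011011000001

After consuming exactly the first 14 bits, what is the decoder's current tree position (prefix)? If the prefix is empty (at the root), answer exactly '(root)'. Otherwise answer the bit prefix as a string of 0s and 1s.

Answer: 00

Derivation:
Bit 0: prefix='0' (no match yet)
Bit 1: prefix='00' (no match yet)
Bit 2: prefix='001' -> emit 'o', reset
Bit 3: prefix='0' (no match yet)
Bit 4: prefix='01' (no match yet)
Bit 5: prefix='011' -> emit 'a', reset
Bit 6: prefix='0' (no match yet)
Bit 7: prefix='01' (no match yet)
Bit 8: prefix='011' -> emit 'a', reset
Bit 9: prefix='0' (no match yet)
Bit 10: prefix='00' (no match yet)
Bit 11: prefix='000' -> emit 'j', reset
Bit 12: prefix='0' (no match yet)
Bit 13: prefix='00' (no match yet)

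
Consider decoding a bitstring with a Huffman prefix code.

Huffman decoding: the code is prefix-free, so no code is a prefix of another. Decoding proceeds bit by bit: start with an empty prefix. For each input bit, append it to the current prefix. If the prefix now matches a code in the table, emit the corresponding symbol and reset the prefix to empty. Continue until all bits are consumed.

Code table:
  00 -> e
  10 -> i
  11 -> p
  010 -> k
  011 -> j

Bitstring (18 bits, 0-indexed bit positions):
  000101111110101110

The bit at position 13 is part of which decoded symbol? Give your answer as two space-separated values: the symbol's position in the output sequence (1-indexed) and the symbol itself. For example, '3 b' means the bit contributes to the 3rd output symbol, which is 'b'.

Bit 0: prefix='0' (no match yet)
Bit 1: prefix='00' -> emit 'e', reset
Bit 2: prefix='0' (no match yet)
Bit 3: prefix='01' (no match yet)
Bit 4: prefix='010' -> emit 'k', reset
Bit 5: prefix='1' (no match yet)
Bit 6: prefix='11' -> emit 'p', reset
Bit 7: prefix='1' (no match yet)
Bit 8: prefix='11' -> emit 'p', reset
Bit 9: prefix='1' (no match yet)
Bit 10: prefix='11' -> emit 'p', reset
Bit 11: prefix='0' (no match yet)
Bit 12: prefix='01' (no match yet)
Bit 13: prefix='010' -> emit 'k', reset
Bit 14: prefix='1' (no match yet)
Bit 15: prefix='11' -> emit 'p', reset
Bit 16: prefix='1' (no match yet)
Bit 17: prefix='10' -> emit 'i', reset

Answer: 6 k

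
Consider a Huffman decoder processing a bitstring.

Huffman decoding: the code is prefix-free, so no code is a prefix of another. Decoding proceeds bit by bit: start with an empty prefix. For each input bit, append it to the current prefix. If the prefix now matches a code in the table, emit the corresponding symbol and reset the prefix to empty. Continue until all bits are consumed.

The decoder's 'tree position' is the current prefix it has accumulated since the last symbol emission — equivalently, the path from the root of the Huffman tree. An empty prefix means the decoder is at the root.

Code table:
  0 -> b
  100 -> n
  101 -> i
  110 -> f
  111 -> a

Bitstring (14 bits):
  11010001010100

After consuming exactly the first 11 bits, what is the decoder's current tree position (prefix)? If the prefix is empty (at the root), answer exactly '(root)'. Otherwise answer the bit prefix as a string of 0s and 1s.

Bit 0: prefix='1' (no match yet)
Bit 1: prefix='11' (no match yet)
Bit 2: prefix='110' -> emit 'f', reset
Bit 3: prefix='1' (no match yet)
Bit 4: prefix='10' (no match yet)
Bit 5: prefix='100' -> emit 'n', reset
Bit 6: prefix='0' -> emit 'b', reset
Bit 7: prefix='1' (no match yet)
Bit 8: prefix='10' (no match yet)
Bit 9: prefix='101' -> emit 'i', reset
Bit 10: prefix='0' -> emit 'b', reset

Answer: (root)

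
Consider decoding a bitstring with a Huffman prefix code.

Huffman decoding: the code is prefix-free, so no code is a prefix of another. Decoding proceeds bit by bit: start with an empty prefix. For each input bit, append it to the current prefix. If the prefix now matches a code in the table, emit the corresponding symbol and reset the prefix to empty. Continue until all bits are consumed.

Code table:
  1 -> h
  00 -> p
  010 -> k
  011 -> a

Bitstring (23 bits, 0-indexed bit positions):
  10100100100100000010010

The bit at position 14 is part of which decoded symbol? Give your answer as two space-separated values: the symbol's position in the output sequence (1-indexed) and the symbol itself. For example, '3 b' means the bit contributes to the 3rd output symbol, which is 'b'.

Bit 0: prefix='1' -> emit 'h', reset
Bit 1: prefix='0' (no match yet)
Bit 2: prefix='01' (no match yet)
Bit 3: prefix='010' -> emit 'k', reset
Bit 4: prefix='0' (no match yet)
Bit 5: prefix='01' (no match yet)
Bit 6: prefix='010' -> emit 'k', reset
Bit 7: prefix='0' (no match yet)
Bit 8: prefix='01' (no match yet)
Bit 9: prefix='010' -> emit 'k', reset
Bit 10: prefix='0' (no match yet)
Bit 11: prefix='01' (no match yet)
Bit 12: prefix='010' -> emit 'k', reset
Bit 13: prefix='0' (no match yet)
Bit 14: prefix='00' -> emit 'p', reset
Bit 15: prefix='0' (no match yet)
Bit 16: prefix='00' -> emit 'p', reset
Bit 17: prefix='0' (no match yet)
Bit 18: prefix='01' (no match yet)

Answer: 6 p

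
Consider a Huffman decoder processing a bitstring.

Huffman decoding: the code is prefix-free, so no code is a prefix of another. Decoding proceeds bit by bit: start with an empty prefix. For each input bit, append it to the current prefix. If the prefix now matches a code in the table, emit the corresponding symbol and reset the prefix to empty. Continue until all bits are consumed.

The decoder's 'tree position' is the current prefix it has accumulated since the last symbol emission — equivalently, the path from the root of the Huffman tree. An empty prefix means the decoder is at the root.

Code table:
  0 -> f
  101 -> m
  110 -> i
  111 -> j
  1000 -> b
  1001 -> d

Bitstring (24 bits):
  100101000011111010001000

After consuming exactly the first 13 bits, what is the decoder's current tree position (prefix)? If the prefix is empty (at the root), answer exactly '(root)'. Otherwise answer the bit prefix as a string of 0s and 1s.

Bit 0: prefix='1' (no match yet)
Bit 1: prefix='10' (no match yet)
Bit 2: prefix='100' (no match yet)
Bit 3: prefix='1001' -> emit 'd', reset
Bit 4: prefix='0' -> emit 'f', reset
Bit 5: prefix='1' (no match yet)
Bit 6: prefix='10' (no match yet)
Bit 7: prefix='100' (no match yet)
Bit 8: prefix='1000' -> emit 'b', reset
Bit 9: prefix='0' -> emit 'f', reset
Bit 10: prefix='1' (no match yet)
Bit 11: prefix='11' (no match yet)
Bit 12: prefix='111' -> emit 'j', reset

Answer: (root)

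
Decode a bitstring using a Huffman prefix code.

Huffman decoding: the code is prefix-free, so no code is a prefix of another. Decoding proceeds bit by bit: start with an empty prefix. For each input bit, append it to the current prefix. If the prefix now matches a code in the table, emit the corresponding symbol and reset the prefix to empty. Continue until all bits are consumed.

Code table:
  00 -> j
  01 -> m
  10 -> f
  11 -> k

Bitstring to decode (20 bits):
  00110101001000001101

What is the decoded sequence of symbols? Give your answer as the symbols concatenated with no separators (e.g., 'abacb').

Answer: jkmmjfjjkm

Derivation:
Bit 0: prefix='0' (no match yet)
Bit 1: prefix='00' -> emit 'j', reset
Bit 2: prefix='1' (no match yet)
Bit 3: prefix='11' -> emit 'k', reset
Bit 4: prefix='0' (no match yet)
Bit 5: prefix='01' -> emit 'm', reset
Bit 6: prefix='0' (no match yet)
Bit 7: prefix='01' -> emit 'm', reset
Bit 8: prefix='0' (no match yet)
Bit 9: prefix='00' -> emit 'j', reset
Bit 10: prefix='1' (no match yet)
Bit 11: prefix='10' -> emit 'f', reset
Bit 12: prefix='0' (no match yet)
Bit 13: prefix='00' -> emit 'j', reset
Bit 14: prefix='0' (no match yet)
Bit 15: prefix='00' -> emit 'j', reset
Bit 16: prefix='1' (no match yet)
Bit 17: prefix='11' -> emit 'k', reset
Bit 18: prefix='0' (no match yet)
Bit 19: prefix='01' -> emit 'm', reset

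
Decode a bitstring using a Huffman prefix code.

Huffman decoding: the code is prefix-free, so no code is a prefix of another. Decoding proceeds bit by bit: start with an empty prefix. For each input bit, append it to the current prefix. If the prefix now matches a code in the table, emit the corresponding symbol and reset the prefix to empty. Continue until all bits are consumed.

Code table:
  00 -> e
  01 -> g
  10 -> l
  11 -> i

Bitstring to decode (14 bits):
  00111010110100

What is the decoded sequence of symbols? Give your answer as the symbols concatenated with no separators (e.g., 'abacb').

Answer: eillige

Derivation:
Bit 0: prefix='0' (no match yet)
Bit 1: prefix='00' -> emit 'e', reset
Bit 2: prefix='1' (no match yet)
Bit 3: prefix='11' -> emit 'i', reset
Bit 4: prefix='1' (no match yet)
Bit 5: prefix='10' -> emit 'l', reset
Bit 6: prefix='1' (no match yet)
Bit 7: prefix='10' -> emit 'l', reset
Bit 8: prefix='1' (no match yet)
Bit 9: prefix='11' -> emit 'i', reset
Bit 10: prefix='0' (no match yet)
Bit 11: prefix='01' -> emit 'g', reset
Bit 12: prefix='0' (no match yet)
Bit 13: prefix='00' -> emit 'e', reset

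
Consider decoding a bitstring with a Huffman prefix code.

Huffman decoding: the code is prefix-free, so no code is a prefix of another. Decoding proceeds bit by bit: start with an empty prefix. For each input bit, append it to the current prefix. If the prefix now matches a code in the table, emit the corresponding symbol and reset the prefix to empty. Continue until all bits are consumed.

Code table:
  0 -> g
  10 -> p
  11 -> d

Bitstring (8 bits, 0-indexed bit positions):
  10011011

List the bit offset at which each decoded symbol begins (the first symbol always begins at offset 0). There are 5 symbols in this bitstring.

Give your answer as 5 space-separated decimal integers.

Answer: 0 2 3 5 6

Derivation:
Bit 0: prefix='1' (no match yet)
Bit 1: prefix='10' -> emit 'p', reset
Bit 2: prefix='0' -> emit 'g', reset
Bit 3: prefix='1' (no match yet)
Bit 4: prefix='11' -> emit 'd', reset
Bit 5: prefix='0' -> emit 'g', reset
Bit 6: prefix='1' (no match yet)
Bit 7: prefix='11' -> emit 'd', reset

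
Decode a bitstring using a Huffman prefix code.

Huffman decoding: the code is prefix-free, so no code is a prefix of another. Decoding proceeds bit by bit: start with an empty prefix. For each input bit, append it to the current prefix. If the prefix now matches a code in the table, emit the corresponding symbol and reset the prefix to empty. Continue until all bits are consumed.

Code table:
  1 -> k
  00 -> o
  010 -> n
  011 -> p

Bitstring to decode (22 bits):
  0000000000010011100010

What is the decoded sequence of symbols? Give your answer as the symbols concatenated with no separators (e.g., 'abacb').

Answer: ooooonpkon

Derivation:
Bit 0: prefix='0' (no match yet)
Bit 1: prefix='00' -> emit 'o', reset
Bit 2: prefix='0' (no match yet)
Bit 3: prefix='00' -> emit 'o', reset
Bit 4: prefix='0' (no match yet)
Bit 5: prefix='00' -> emit 'o', reset
Bit 6: prefix='0' (no match yet)
Bit 7: prefix='00' -> emit 'o', reset
Bit 8: prefix='0' (no match yet)
Bit 9: prefix='00' -> emit 'o', reset
Bit 10: prefix='0' (no match yet)
Bit 11: prefix='01' (no match yet)
Bit 12: prefix='010' -> emit 'n', reset
Bit 13: prefix='0' (no match yet)
Bit 14: prefix='01' (no match yet)
Bit 15: prefix='011' -> emit 'p', reset
Bit 16: prefix='1' -> emit 'k', reset
Bit 17: prefix='0' (no match yet)
Bit 18: prefix='00' -> emit 'o', reset
Bit 19: prefix='0' (no match yet)
Bit 20: prefix='01' (no match yet)
Bit 21: prefix='010' -> emit 'n', reset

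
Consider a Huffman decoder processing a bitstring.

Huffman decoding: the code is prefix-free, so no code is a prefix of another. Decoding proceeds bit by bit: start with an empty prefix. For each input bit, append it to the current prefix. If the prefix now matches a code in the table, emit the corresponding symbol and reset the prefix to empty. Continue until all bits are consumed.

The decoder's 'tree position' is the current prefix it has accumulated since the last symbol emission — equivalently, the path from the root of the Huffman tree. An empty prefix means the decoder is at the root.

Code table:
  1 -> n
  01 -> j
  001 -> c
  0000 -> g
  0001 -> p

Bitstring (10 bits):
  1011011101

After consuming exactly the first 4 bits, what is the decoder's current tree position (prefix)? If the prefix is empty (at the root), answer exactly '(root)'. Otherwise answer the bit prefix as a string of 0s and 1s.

Answer: (root)

Derivation:
Bit 0: prefix='1' -> emit 'n', reset
Bit 1: prefix='0' (no match yet)
Bit 2: prefix='01' -> emit 'j', reset
Bit 3: prefix='1' -> emit 'n', reset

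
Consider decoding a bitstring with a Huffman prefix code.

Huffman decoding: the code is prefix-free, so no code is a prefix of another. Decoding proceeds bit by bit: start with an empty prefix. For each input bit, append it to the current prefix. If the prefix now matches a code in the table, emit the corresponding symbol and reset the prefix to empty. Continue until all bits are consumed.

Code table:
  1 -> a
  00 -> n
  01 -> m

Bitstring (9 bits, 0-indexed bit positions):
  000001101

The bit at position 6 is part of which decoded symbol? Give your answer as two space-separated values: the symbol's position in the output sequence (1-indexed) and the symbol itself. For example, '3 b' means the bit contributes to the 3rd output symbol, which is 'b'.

Answer: 4 a

Derivation:
Bit 0: prefix='0' (no match yet)
Bit 1: prefix='00' -> emit 'n', reset
Bit 2: prefix='0' (no match yet)
Bit 3: prefix='00' -> emit 'n', reset
Bit 4: prefix='0' (no match yet)
Bit 5: prefix='01' -> emit 'm', reset
Bit 6: prefix='1' -> emit 'a', reset
Bit 7: prefix='0' (no match yet)
Bit 8: prefix='01' -> emit 'm', reset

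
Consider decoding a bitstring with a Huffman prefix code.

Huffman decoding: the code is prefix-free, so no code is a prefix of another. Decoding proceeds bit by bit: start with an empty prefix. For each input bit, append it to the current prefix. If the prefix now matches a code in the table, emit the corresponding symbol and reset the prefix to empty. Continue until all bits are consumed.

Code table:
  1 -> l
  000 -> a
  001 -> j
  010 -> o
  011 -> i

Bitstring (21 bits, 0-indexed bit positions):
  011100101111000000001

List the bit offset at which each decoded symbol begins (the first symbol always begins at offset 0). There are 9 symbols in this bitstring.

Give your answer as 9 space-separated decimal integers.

Bit 0: prefix='0' (no match yet)
Bit 1: prefix='01' (no match yet)
Bit 2: prefix='011' -> emit 'i', reset
Bit 3: prefix='1' -> emit 'l', reset
Bit 4: prefix='0' (no match yet)
Bit 5: prefix='00' (no match yet)
Bit 6: prefix='001' -> emit 'j', reset
Bit 7: prefix='0' (no match yet)
Bit 8: prefix='01' (no match yet)
Bit 9: prefix='011' -> emit 'i', reset
Bit 10: prefix='1' -> emit 'l', reset
Bit 11: prefix='1' -> emit 'l', reset
Bit 12: prefix='0' (no match yet)
Bit 13: prefix='00' (no match yet)
Bit 14: prefix='000' -> emit 'a', reset
Bit 15: prefix='0' (no match yet)
Bit 16: prefix='00' (no match yet)
Bit 17: prefix='000' -> emit 'a', reset
Bit 18: prefix='0' (no match yet)
Bit 19: prefix='00' (no match yet)
Bit 20: prefix='001' -> emit 'j', reset

Answer: 0 3 4 7 10 11 12 15 18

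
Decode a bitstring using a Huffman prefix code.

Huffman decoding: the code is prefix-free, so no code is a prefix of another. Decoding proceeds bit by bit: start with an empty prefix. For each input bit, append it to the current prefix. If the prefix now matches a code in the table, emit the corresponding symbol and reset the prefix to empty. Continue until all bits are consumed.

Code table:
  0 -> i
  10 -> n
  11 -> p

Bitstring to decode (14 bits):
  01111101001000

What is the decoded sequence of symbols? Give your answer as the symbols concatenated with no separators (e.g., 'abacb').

Bit 0: prefix='0' -> emit 'i', reset
Bit 1: prefix='1' (no match yet)
Bit 2: prefix='11' -> emit 'p', reset
Bit 3: prefix='1' (no match yet)
Bit 4: prefix='11' -> emit 'p', reset
Bit 5: prefix='1' (no match yet)
Bit 6: prefix='10' -> emit 'n', reset
Bit 7: prefix='1' (no match yet)
Bit 8: prefix='10' -> emit 'n', reset
Bit 9: prefix='0' -> emit 'i', reset
Bit 10: prefix='1' (no match yet)
Bit 11: prefix='10' -> emit 'n', reset
Bit 12: prefix='0' -> emit 'i', reset
Bit 13: prefix='0' -> emit 'i', reset

Answer: ippnninii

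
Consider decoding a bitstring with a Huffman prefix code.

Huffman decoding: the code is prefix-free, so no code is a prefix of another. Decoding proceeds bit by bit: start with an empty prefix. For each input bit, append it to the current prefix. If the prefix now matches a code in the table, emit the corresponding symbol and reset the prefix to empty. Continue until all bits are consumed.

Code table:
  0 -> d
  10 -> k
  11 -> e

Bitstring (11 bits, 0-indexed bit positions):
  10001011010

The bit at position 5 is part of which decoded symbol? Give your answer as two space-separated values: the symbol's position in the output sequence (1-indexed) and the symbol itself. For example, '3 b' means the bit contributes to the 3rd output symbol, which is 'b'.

Bit 0: prefix='1' (no match yet)
Bit 1: prefix='10' -> emit 'k', reset
Bit 2: prefix='0' -> emit 'd', reset
Bit 3: prefix='0' -> emit 'd', reset
Bit 4: prefix='1' (no match yet)
Bit 5: prefix='10' -> emit 'k', reset
Bit 6: prefix='1' (no match yet)
Bit 7: prefix='11' -> emit 'e', reset
Bit 8: prefix='0' -> emit 'd', reset
Bit 9: prefix='1' (no match yet)

Answer: 4 k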